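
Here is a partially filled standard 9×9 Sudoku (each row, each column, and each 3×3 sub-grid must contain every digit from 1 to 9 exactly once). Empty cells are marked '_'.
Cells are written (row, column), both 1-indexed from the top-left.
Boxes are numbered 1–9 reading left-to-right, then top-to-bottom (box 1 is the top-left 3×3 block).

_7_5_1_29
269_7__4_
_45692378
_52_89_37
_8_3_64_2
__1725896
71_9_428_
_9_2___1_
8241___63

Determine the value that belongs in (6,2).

Row 6 already contains {1, 2, 5, 6, 7, 8, 9}.
Column 2 already contains {1, 2, 4, 5, 6, 7, 8, 9}.
Its 3×3 block (box 4) already contains {1, 2, 5, 8}.
The only value from 1–9 not eliminated is 3, so (6,2) = 3.

3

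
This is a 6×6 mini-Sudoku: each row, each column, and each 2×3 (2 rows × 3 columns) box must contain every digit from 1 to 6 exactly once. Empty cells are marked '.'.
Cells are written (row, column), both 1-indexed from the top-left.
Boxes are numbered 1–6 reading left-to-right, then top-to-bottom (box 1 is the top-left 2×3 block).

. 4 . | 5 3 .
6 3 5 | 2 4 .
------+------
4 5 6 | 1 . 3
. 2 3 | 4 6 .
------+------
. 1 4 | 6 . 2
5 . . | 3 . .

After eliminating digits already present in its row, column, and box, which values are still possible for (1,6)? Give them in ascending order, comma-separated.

Row 1 already contains {3, 4, 5}.
Column 6 already contains {2, 3}.
Its 2×3 block (box 2) already contains {2, 3, 4, 5}.
Removing those from 1–6 leaves {1, 6} as the candidates for (1,6).

1,6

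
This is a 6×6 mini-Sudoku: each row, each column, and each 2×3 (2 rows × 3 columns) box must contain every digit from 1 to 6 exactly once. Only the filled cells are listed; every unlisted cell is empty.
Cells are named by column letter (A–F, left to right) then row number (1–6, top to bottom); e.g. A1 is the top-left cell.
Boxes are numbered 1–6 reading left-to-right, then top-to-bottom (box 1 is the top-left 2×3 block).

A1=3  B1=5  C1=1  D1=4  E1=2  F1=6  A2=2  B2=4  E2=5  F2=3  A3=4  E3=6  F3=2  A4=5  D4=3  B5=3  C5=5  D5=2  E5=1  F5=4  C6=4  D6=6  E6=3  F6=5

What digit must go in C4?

2

Cell C4 itself could take any of {2, 6} by direct elimination.
Consider where 2 can go in column C.
C2 is out (row 2 already has a 2).
C3 is out (row 3 already has a 2).
So the only cell in column C that can hold 2 is C4.
Therefore C4 = 2.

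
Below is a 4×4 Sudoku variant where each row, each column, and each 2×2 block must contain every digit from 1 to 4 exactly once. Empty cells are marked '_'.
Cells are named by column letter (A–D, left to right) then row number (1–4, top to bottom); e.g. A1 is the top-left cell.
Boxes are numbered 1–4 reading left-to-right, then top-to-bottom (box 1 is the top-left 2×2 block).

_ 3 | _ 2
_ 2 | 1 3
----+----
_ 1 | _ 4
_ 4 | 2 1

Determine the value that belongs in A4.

3

Row 4 already contains {1, 2, 4}.
Column A already contains {}.
Its 2×2 block (box 3) already contains {1, 4}.
The only value from 1–4 not eliminated is 3, so A4 = 3.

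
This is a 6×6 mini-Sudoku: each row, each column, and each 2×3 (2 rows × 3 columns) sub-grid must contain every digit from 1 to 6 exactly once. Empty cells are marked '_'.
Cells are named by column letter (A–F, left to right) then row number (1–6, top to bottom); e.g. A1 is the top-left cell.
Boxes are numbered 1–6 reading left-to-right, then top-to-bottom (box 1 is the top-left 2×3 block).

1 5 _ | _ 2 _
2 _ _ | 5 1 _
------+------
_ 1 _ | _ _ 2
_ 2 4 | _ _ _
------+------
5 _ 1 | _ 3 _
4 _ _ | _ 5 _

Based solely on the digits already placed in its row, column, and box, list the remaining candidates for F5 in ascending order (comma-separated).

4,6

Row 5 already contains {1, 3, 5}.
Column F already contains {2}.
Its 2×3 block (box 6) already contains {3, 5}.
Removing those from 1–6 leaves {4, 6} as the candidates for F5.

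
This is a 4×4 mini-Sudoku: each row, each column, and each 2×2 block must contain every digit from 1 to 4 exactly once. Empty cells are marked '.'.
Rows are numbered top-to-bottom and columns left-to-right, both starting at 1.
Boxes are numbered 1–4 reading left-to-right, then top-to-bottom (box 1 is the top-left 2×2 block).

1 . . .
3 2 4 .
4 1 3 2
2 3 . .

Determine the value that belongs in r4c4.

4

Cell r4c4 itself could take any of {1, 4} by direct elimination.
Consider where 4 can go in row 4.
r4c3 is out (column 3 already has a 4).
So the only cell in row 4 that can hold 4 is r4c4.
Therefore r4c4 = 4.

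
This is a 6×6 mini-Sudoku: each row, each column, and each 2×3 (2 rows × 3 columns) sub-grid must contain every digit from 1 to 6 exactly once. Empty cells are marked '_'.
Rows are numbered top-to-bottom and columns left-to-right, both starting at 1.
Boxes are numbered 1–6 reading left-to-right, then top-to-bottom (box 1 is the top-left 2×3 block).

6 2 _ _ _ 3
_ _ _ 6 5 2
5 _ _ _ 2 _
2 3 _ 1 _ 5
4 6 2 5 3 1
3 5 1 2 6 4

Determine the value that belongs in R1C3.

5

Cell R1C3 itself could take any of {4, 5} by direct elimination.
Consider where 5 can go in row 1.
R1C4 is out (column 4 already has a 5).
R1C5 is out (column 5 already has a 5).
So the only cell in row 1 that can hold 5 is R1C3.
Therefore R1C3 = 5.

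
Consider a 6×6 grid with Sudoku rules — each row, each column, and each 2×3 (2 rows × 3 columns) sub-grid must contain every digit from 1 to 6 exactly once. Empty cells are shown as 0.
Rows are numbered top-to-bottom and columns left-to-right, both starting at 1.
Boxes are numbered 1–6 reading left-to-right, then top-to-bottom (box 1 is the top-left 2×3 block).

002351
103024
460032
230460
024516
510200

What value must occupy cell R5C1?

Row 5 already contains {1, 2, 4, 5, 6}.
Column 1 already contains {1, 2, 4, 5}.
Its 2×3 block (box 5) already contains {1, 2, 4, 5}.
The only value from 1–6 not eliminated is 3, so R5C1 = 3.

3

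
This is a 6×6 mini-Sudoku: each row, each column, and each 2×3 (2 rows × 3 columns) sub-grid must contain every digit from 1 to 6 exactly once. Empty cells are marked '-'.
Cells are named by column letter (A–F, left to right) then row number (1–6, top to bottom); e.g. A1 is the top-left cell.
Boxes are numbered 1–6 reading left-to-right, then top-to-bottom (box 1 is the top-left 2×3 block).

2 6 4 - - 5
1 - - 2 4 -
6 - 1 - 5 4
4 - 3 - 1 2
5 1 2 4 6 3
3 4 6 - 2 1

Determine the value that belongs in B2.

Cell B2 itself could take any of {3, 5} by direct elimination.
Consider where 3 can go in row 2.
C2 is out (column C already has a 3).
F2 is out (column F already has a 3).
So the only cell in row 2 that can hold 3 is B2.
Therefore B2 = 3.

3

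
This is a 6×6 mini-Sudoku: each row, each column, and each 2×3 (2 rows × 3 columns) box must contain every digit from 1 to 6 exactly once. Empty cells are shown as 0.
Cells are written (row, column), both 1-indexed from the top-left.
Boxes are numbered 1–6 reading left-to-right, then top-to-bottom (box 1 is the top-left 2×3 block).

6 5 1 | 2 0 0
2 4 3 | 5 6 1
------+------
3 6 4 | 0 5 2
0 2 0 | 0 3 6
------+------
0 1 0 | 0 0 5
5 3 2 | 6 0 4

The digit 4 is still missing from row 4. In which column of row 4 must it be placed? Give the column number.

4

Consider where 4 can go in row 4.
(4,1) is out (box 3 already has a 4).
(4,3) is out (column 3 already has a 4).
So the only cell in row 4 that can hold 4 is (4,4).
That is column 4.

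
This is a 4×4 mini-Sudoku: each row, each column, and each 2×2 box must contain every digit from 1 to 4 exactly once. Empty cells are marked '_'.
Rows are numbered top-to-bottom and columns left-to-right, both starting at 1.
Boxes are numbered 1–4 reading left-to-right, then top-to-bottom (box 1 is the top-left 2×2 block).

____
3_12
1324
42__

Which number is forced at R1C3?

4

Cell R1C3 itself could take any of {3, 4} by direct elimination.
Consider where 4 can go in column 3.
R4C3 is out (row 4 already has a 4).
So the only cell in column 3 that can hold 4 is R1C3.
Therefore R1C3 = 4.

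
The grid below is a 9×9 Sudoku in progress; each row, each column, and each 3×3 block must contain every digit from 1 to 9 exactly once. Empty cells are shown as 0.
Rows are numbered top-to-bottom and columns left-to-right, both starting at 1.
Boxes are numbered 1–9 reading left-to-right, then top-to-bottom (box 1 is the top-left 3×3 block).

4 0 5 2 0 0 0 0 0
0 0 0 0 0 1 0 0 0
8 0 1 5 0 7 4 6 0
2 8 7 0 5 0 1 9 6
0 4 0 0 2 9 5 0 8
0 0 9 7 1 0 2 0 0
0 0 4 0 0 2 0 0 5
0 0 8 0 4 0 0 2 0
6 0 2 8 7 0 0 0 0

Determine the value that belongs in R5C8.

Cell R5C8 itself could take any of {3, 7} by direct elimination.
Consider where 7 can go in row 5.
R5C1 is out (box 4 already has a 7).
R5C3 is out (column 3 already has a 7).
R5C4 is out (column 4 already has a 7).
So the only cell in row 5 that can hold 7 is R5C8.
Therefore R5C8 = 7.

7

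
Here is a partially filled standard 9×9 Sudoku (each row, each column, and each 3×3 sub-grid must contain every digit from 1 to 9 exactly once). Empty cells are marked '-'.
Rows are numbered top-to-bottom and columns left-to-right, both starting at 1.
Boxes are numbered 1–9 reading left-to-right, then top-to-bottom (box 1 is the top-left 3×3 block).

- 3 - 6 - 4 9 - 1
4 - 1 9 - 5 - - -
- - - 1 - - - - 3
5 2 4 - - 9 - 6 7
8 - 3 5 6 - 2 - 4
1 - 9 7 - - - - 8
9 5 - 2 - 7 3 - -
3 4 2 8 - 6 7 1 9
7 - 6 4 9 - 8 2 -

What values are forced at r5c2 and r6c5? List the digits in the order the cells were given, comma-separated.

For r5c2:
  Row 5 already contains {2, 3, 4, 5, 6, 8}.
  Column 2 already contains {2, 3, 4, 5}.
  Its 3×3 block (box 4) already contains {1, 2, 3, 4, 5, 8, 9}.
  The only value from 1–9 not eliminated is 7, so r5c2 = 7.
For r6c5:
  Consider where 4 can go in box 5.
  r4c4 is out (row 4 already has a 4).
  r4c5 is out (row 4 already has a 4).
  r5c6 is out (row 5 already has a 4).
  r6c6 is out (column 6 already has a 4).
  So the only cell in box 5 that can hold 4 is r6c5.
  So r6c5 = 4.

7,4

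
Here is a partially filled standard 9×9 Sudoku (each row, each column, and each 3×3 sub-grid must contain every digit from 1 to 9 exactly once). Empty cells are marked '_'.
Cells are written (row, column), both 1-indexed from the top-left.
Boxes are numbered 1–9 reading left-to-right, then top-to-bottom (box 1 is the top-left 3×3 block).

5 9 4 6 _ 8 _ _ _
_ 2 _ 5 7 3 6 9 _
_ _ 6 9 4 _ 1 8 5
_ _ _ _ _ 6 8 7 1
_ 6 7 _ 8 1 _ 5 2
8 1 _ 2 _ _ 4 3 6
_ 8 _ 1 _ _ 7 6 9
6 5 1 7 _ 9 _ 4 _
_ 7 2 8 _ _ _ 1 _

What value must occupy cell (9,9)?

3

Row 9 already contains {1, 2, 7, 8}.
Column 9 already contains {1, 2, 5, 6, 9}.
Its 3×3 block (box 9) already contains {1, 4, 6, 7, 9}.
The only value from 1–9 not eliminated is 3, so (9,9) = 3.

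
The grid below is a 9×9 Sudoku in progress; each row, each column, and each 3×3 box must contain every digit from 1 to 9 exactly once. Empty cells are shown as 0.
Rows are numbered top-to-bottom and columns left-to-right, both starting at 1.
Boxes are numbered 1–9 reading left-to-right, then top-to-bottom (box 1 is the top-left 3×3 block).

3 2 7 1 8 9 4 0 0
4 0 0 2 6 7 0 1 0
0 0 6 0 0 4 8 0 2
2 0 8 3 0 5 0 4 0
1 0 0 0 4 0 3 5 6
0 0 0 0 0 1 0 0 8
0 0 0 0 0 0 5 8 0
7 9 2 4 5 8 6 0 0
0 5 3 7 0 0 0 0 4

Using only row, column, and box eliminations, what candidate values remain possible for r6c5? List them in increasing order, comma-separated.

2,7,9

Row 6 already contains {1, 8}.
Column 5 already contains {4, 5, 6, 8}.
Its 3×3 block (box 5) already contains {1, 3, 4, 5}.
Removing those from 1–9 leaves {2, 7, 9} as the candidates for r6c5.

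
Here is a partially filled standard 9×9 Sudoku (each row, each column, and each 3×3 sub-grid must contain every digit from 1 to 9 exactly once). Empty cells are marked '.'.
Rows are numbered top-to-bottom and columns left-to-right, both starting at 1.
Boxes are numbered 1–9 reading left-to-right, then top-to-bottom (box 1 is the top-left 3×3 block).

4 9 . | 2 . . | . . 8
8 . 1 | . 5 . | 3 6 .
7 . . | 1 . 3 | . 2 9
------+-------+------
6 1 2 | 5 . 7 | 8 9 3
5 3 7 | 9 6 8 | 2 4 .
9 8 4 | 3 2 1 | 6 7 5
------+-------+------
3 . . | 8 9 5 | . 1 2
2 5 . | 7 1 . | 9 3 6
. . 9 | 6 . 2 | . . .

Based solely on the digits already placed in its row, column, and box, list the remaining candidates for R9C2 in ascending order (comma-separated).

Row 9 already contains {2, 6, 9}.
Column 2 already contains {1, 3, 5, 8, 9}.
Its 3×3 block (box 7) already contains {2, 3, 5, 9}.
Removing those from 1–9 leaves {4, 7} as the candidates for R9C2.

4,7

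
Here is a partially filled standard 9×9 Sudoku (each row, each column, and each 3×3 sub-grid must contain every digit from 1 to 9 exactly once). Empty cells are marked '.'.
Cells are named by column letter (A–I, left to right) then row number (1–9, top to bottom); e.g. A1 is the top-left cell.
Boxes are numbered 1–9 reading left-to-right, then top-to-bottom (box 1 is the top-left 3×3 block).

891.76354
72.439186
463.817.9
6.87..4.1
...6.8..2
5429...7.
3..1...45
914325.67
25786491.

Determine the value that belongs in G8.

8

Row 8 already contains {1, 2, 3, 4, 5, 6, 7, 9}.
Column G already contains {1, 3, 4, 7, 9}.
Its 3×3 block (box 9) already contains {1, 4, 5, 6, 7, 9}.
The only value from 1–9 not eliminated is 8, so G8 = 8.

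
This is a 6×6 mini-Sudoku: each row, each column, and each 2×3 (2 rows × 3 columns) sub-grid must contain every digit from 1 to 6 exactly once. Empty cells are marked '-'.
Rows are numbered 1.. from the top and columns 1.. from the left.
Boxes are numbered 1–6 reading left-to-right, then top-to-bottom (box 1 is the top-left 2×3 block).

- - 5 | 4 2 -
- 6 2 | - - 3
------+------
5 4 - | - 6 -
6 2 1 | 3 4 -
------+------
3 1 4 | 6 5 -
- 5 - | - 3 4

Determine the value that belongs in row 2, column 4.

5

Cell row 2, column 4 itself could take any of {1, 5} by direct elimination.
Consider where 5 can go in column 4.
row 3, column 4 is out (row 3 already has a 5).
row 6, column 4 is out (row 6 already has a 5).
So the only cell in column 4 that can hold 5 is row 2, column 4.
Therefore row 2, column 4 = 5.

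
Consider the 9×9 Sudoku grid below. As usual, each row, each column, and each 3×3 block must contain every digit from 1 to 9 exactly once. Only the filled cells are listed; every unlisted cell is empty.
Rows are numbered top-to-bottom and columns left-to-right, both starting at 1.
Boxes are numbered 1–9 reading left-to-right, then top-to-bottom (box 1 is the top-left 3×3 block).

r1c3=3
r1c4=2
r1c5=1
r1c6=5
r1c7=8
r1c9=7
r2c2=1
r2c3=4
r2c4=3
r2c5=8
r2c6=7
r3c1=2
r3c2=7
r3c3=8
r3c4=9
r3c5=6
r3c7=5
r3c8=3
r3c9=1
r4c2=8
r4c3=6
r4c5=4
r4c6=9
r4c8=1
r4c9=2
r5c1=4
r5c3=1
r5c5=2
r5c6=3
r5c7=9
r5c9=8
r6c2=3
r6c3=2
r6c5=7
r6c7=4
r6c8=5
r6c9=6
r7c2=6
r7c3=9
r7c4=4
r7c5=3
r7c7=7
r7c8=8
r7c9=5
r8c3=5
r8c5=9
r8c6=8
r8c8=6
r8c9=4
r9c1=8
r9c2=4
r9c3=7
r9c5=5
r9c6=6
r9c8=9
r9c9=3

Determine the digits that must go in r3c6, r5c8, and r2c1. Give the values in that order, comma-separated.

4,7,5

For r3c6:
  Row 3 already contains {1, 2, 3, 5, 6, 7, 8, 9}.
  Column 6 already contains {3, 5, 6, 7, 8, 9}.
  Its 3×3 block (box 2) already contains {1, 2, 3, 5, 6, 7, 8, 9}.
  The only value from 1–9 not eliminated is 4, so r3c6 = 4.
For r5c8:
  Row 5 already contains {1, 2, 3, 4, 8, 9}.
  Column 8 already contains {1, 3, 5, 6, 8, 9}.
  Its 3×3 block (box 6) already contains {1, 2, 4, 5, 6, 8, 9}.
  The only value from 1–9 not eliminated is 7, so r5c8 = 7.
For r2c1:
  Consider where 5 can go in row 2.
  r2c7 is out (column 7 already has a 5).
  r2c8 is out (column 8 already has a 5).
  r2c9 is out (column 9 already has a 5).
  So the only cell in row 2 that can hold 5 is r2c1.
  So r2c1 = 5.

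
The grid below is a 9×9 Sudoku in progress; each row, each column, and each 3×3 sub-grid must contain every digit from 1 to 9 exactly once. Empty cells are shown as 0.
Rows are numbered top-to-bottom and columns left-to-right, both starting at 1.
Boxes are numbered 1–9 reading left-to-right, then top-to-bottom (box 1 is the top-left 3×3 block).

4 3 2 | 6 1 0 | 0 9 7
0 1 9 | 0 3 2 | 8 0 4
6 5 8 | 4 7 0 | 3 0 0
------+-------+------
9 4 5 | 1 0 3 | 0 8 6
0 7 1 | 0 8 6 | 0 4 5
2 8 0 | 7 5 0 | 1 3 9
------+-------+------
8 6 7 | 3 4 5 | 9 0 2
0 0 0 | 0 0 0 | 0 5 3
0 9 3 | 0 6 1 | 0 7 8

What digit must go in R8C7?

6

Cell R8C7 itself could take any of {4, 6} by direct elimination.
Consider where 6 can go in box 9.
R7C8 is out (row 7 already has a 6).
R9C7 is out (row 9 already has a 6).
So the only cell in box 9 that can hold 6 is R8C7.
Therefore R8C7 = 6.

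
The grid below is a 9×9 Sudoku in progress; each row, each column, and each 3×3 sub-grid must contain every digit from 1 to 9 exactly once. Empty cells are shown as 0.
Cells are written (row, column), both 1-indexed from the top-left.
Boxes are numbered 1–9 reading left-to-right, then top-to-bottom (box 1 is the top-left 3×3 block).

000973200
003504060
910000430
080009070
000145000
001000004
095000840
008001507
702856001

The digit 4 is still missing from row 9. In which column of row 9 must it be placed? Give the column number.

Consider where 4 can go in row 9.
(9,7) is out (column 7 already has a 4).
(9,8) is out (column 8 already has a 4).
So the only cell in row 9 that can hold 4 is (9,2).
That is column 2.

2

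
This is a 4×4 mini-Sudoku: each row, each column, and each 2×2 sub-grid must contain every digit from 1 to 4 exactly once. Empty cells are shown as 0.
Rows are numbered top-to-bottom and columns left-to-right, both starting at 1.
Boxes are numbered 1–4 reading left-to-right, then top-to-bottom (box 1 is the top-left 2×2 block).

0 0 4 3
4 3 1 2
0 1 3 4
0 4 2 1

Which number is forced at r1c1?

Cell r1c1 itself could take any of {1, 2} by direct elimination.
Consider where 1 can go in column 1.
r3c1 is out (row 3 already has a 1).
r4c1 is out (row 4 already has a 1).
So the only cell in column 1 that can hold 1 is r1c1.
Therefore r1c1 = 1.

1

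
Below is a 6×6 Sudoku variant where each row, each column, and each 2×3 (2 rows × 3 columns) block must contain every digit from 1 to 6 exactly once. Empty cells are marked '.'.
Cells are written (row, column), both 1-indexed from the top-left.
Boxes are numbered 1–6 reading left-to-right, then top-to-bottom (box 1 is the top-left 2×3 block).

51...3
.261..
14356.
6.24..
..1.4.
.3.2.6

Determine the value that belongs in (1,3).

Row 1 already contains {1, 3, 5}.
Column 3 already contains {1, 2, 3, 6}.
Its 2×3 block (box 1) already contains {1, 2, 5, 6}.
The only value from 1–6 not eliminated is 4, so (1,3) = 4.

4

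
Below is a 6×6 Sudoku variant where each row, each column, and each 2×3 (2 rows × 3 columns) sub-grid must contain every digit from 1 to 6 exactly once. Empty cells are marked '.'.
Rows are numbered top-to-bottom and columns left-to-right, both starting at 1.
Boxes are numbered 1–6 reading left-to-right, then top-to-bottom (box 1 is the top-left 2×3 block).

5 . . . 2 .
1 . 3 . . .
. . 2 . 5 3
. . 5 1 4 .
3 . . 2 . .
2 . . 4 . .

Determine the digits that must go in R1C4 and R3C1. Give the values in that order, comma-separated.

For R1C4:
  Consider where 3 can go in column 4.
  R2C4 is out (row 2 already has a 3).
  R3C4 is out (row 3 already has a 3).
  So the only cell in column 4 that can hold 3 is R1C4.
  So R1C4 = 3.
For R3C1:
  Consider where 4 can go in column 1.
  R4C1 is out (row 4 already has a 4).
  So the only cell in column 1 that can hold 4 is R3C1.
  So R3C1 = 4.

3,4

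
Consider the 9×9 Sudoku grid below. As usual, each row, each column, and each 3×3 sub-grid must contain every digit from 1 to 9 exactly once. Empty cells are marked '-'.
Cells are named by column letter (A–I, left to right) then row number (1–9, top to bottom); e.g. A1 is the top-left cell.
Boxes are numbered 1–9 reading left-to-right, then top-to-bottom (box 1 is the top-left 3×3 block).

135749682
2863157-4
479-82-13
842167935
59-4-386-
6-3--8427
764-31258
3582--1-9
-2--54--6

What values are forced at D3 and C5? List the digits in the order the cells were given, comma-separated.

For D3:
  Row 3 already contains {1, 2, 3, 4, 7, 8, 9}.
  Column D already contains {1, 2, 3, 4, 7}.
  Its 3×3 block (box 2) already contains {1, 2, 3, 4, 5, 7, 8, 9}.
  The only value from 1–9 not eliminated is 6, so D3 = 6.
For C5:
  Consider where 7 can go in box 4.
  B6 is out (row 6 already has a 7).
  So the only cell in box 4 that can hold 7 is C5.
  So C5 = 7.

6,7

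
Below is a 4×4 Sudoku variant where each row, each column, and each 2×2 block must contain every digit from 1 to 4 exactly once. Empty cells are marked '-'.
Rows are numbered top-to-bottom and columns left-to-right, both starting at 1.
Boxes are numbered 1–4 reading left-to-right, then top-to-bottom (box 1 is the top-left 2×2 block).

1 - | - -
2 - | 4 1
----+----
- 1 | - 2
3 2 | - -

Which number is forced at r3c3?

3

Row 3 already contains {1, 2}.
Column 3 already contains {4}.
Its 2×2 block (box 4) already contains {2}.
The only value from 1–4 not eliminated is 3, so r3c3 = 3.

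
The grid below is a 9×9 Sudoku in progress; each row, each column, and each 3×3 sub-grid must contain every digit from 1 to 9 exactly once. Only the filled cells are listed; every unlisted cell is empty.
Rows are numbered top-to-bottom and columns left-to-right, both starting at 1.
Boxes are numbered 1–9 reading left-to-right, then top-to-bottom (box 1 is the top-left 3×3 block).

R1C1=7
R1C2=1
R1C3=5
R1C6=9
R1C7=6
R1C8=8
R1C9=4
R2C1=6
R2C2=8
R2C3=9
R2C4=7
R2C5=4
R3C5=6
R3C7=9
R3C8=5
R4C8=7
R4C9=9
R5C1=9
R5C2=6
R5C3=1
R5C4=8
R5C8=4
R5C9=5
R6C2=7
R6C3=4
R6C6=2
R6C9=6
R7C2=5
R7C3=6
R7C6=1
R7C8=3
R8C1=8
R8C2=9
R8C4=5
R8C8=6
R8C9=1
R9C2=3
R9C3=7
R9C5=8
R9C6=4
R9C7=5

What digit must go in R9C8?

9

Cell R9C8 itself could take any of {2, 9} by direct elimination.
Consider where 9 can go in column 8.
R2C8 is out (row 2 already has a 9).
R6C8 is out (box 6 already has a 9).
So the only cell in column 8 that can hold 9 is R9C8.
Therefore R9C8 = 9.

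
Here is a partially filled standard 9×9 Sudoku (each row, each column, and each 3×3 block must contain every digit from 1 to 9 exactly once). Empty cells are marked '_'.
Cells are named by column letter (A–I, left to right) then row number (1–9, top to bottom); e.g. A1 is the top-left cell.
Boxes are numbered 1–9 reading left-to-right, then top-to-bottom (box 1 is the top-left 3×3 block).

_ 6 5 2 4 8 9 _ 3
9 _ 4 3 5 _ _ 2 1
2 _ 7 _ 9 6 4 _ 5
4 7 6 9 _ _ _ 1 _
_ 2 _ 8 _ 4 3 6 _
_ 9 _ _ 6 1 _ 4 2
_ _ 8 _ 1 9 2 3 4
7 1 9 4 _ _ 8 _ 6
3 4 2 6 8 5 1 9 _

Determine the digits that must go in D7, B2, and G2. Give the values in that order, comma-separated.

7,8,6

For D7:
  Row 7 already contains {1, 2, 3, 4, 8, 9}.
  Column D already contains {2, 3, 4, 6, 8, 9}.
  Its 3×3 block (box 8) already contains {1, 4, 5, 6, 8, 9}.
  The only value from 1–9 not eliminated is 7, so D7 = 7.
For B2:
  Row 2 already contains {1, 2, 3, 4, 5, 9}.
  Column B already contains {1, 2, 4, 6, 7, 9}.
  Its 3×3 block (box 1) already contains {2, 4, 5, 6, 7, 9}.
  The only value from 1–9 not eliminated is 8, so B2 = 8.
For G2:
  Consider where 6 can go in box 3.
  H1 is out (row 1 already has a 6).
  H3 is out (row 3 already has a 6).
  So the only cell in box 3 that can hold 6 is G2.
  So G2 = 6.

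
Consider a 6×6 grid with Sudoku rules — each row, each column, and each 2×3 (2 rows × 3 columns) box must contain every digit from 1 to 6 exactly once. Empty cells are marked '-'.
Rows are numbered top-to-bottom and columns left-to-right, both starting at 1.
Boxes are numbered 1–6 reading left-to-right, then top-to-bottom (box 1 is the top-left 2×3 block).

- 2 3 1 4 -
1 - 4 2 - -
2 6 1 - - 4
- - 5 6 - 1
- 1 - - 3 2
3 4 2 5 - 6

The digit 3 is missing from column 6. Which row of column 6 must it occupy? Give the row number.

Consider where 3 can go in column 6.
R1C6 is out (row 1 already has a 3).
So the only cell in column 6 that can hold 3 is R2C6.
That is row 2.

2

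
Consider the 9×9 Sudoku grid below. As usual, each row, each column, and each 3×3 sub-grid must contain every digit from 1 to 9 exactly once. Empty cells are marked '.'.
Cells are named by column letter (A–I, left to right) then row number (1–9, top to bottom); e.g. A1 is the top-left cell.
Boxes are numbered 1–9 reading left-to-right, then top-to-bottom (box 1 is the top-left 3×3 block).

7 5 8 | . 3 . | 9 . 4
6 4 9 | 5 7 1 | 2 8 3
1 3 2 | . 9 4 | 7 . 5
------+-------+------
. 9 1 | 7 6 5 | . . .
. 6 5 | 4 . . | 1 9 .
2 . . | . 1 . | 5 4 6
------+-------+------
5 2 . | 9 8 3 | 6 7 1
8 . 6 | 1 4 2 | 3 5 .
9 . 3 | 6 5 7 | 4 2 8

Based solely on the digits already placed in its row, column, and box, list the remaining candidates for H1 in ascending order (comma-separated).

Row 1 already contains {3, 4, 5, 7, 8, 9}.
Column H already contains {2, 4, 5, 7, 8, 9}.
Its 3×3 block (box 3) already contains {2, 3, 4, 5, 7, 8, 9}.
Removing those from 1–9 leaves {1, 6} as the candidates for H1.

1,6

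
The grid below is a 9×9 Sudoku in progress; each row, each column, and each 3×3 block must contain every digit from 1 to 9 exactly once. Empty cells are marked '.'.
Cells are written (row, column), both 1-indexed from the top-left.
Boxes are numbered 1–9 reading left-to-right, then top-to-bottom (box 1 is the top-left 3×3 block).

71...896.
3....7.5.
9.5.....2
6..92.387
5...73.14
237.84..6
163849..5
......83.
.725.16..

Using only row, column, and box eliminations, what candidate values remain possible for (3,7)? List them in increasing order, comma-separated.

Row 3 already contains {2, 5, 9}.
Column 7 already contains {3, 6, 8, 9}.
Its 3×3 block (box 3) already contains {2, 5, 6, 9}.
Removing those from 1–9 leaves {1, 4, 7} as the candidates for (3,7).

1,4,7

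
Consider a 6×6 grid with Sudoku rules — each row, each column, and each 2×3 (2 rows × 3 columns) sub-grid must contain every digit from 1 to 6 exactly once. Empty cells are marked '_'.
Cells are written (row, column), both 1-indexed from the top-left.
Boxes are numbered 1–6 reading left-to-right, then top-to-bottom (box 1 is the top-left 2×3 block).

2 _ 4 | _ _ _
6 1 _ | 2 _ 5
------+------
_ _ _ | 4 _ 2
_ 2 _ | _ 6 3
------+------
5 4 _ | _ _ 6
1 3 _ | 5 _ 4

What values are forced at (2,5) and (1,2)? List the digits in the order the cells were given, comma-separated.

For (2,5):
  Consider where 4 can go in column 5.
  (1,5) is out (row 1 already has a 4).
  (3,5) is out (row 3 already has a 4).
  (5,5) is out (row 5 already has a 4).
  (6,5) is out (row 6 already has a 4).
  So the only cell in column 5 that can hold 4 is (2,5).
  So (2,5) = 4.
For (1,2):
  Row 1 already contains {2, 4}.
  Column 2 already contains {1, 2, 3, 4}.
  Its 2×3 block (box 1) already contains {1, 2, 4, 6}.
  The only value from 1–6 not eliminated is 5, so (1,2) = 5.

4,5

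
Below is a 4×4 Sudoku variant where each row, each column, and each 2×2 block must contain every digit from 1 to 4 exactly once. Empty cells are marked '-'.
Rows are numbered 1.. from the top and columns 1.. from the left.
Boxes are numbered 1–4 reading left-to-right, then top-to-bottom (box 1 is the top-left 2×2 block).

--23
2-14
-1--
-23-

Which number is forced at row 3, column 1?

Cell row 3, column 1 itself could take any of {3, 4} by direct elimination.
Consider where 3 can go in column 1.
row 1, column 1 is out (row 1 already has a 3).
row 4, column 1 is out (row 4 already has a 3).
So the only cell in column 1 that can hold 3 is row 3, column 1.
Therefore row 3, column 1 = 3.

3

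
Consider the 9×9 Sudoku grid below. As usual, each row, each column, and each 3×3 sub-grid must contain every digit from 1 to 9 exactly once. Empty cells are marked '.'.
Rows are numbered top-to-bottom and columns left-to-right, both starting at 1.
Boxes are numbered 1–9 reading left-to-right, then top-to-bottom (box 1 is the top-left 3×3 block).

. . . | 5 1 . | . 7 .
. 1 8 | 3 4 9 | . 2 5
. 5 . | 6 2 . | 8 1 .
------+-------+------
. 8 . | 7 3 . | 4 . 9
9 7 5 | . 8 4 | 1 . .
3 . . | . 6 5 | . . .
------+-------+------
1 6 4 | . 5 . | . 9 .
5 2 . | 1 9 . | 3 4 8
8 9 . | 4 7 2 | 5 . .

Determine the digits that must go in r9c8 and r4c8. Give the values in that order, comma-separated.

For r9c8:
  Row 9 already contains {2, 4, 5, 7, 8, 9}.
  Column 8 already contains {1, 2, 4, 7, 9}.
  Its 3×3 block (box 9) already contains {3, 4, 5, 8, 9}.
  The only value from 1–9 not eliminated is 6, so r9c8 = 6.
For r4c8:
  Consider where 5 can go in box 6.
  r5c8 is out (row 5 already has a 5).
  r5c9 is out (row 5 already has a 5).
  r6c7 is out (row 6 already has a 5).
  r6c8 is out (row 6 already has a 5).
  r6c9 is out (row 6 already has a 5).
  So the only cell in box 6 that can hold 5 is r4c8.
  So r4c8 = 5.

6,5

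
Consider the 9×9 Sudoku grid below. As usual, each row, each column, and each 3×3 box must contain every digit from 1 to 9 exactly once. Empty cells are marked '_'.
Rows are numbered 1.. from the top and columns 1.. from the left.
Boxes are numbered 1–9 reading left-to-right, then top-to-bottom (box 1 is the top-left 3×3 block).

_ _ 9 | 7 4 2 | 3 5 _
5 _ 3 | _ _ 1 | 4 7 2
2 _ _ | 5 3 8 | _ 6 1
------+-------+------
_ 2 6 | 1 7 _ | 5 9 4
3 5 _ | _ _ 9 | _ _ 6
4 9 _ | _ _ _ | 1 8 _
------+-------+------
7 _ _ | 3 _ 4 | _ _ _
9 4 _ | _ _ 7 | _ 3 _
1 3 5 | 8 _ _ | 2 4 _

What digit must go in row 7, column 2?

Cell row 7, column 2 itself could take any of {6, 8} by direct elimination.
Consider where 6 can go in box 7.
row 7, column 3 is out (column 3 already has a 6).
row 8, column 3 is out (column 3 already has a 6).
So the only cell in box 7 that can hold 6 is row 7, column 2.
Therefore row 7, column 2 = 6.

6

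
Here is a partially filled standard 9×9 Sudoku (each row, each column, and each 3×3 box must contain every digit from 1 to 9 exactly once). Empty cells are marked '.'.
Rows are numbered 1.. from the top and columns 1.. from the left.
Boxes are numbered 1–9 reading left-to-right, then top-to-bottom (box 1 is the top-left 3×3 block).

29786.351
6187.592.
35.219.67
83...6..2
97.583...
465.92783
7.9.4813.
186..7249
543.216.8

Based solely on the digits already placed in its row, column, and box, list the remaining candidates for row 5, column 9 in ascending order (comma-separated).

4,6

Row 5 already contains {3, 5, 7, 8, 9}.
Column 9 already contains {1, 2, 3, 7, 8, 9}.
Its 3×3 block (box 6) already contains {2, 3, 7, 8}.
Removing those from 1–9 leaves {4, 6} as the candidates for row 5, column 9.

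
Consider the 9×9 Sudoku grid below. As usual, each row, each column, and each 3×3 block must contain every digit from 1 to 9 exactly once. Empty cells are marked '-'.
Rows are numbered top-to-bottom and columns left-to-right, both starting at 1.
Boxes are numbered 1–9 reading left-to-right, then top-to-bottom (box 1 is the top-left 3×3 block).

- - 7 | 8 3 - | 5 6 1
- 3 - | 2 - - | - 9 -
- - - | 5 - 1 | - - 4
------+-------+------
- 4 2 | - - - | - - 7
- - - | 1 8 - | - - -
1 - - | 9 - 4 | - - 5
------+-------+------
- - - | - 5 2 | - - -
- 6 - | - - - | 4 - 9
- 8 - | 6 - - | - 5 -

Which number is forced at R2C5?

4

Cell R2C5 itself could take any of {4, 6, 7} by direct elimination.
Consider where 4 can go in box 2.
R1C6 is out (column 6 already has a 4).
R2C6 is out (column 6 already has a 4).
R3C5 is out (row 3 already has a 4).
So the only cell in box 2 that can hold 4 is R2C5.
Therefore R2C5 = 4.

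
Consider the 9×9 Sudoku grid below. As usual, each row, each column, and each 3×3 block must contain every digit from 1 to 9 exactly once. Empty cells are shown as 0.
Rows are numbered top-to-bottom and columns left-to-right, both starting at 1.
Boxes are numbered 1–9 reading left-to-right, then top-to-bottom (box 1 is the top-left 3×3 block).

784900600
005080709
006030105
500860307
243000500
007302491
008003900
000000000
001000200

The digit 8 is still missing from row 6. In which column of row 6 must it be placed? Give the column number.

Consider where 8 can go in row 6.
r6c2 is out (column 2 already has a 8).
r6c5 is out (column 5 already has a 8).
So the only cell in row 6 that can hold 8 is r6c1.
That is column 1.

1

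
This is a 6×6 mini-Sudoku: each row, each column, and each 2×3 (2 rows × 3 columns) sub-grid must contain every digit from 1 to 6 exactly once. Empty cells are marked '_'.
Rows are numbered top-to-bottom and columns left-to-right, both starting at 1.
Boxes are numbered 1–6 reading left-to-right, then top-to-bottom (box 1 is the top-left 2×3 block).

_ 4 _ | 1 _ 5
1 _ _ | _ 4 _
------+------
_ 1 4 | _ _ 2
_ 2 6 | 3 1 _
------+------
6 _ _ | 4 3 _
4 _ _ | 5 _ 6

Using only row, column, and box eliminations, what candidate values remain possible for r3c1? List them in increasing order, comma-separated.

Row 3 already contains {1, 2, 4}.
Column 1 already contains {1, 4, 6}.
Its 2×3 block (box 3) already contains {1, 2, 4, 6}.
Removing those from 1–6 leaves {3, 5} as the candidates for r3c1.

3,5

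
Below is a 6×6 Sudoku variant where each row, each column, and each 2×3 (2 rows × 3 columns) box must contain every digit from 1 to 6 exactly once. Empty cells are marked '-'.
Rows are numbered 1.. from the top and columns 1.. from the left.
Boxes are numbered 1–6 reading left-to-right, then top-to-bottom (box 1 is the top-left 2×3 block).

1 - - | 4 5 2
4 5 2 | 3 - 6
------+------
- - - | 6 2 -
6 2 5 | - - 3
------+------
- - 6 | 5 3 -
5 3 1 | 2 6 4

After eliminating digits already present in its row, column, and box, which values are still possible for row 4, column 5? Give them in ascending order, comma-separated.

1,4

Row 4 already contains {2, 3, 5, 6}.
Column 5 already contains {2, 3, 5, 6}.
Its 2×3 block (box 4) already contains {2, 3, 6}.
Removing those from 1–6 leaves {1, 4} as the candidates for row 4, column 5.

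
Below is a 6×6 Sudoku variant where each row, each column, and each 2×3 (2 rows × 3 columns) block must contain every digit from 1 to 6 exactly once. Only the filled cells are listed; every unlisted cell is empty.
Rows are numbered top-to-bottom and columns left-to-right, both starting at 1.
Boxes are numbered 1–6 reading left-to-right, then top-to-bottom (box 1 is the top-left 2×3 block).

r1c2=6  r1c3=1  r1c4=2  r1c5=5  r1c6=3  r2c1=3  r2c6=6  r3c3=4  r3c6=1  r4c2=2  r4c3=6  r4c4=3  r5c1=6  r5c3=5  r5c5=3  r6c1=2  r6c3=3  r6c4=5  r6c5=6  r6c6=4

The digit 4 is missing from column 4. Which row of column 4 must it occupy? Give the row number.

2

Consider where 4 can go in column 4.
r3c4 is out (row 3 already has a 4).
r5c4 is out (box 6 already has a 4).
So the only cell in column 4 that can hold 4 is r2c4.
That is row 2.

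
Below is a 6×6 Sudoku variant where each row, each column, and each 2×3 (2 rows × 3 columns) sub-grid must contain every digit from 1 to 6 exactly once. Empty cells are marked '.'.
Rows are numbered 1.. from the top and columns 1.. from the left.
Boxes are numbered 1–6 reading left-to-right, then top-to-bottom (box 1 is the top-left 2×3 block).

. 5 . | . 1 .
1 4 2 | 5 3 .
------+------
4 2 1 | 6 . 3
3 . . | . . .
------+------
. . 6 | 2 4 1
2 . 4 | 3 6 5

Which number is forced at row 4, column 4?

1

Cell row 4, column 4 itself could take any of {1, 4} by direct elimination.
Consider where 1 can go in column 4.
row 1, column 4 is out (row 1 already has a 1).
So the only cell in column 4 that can hold 1 is row 4, column 4.
Therefore row 4, column 4 = 1.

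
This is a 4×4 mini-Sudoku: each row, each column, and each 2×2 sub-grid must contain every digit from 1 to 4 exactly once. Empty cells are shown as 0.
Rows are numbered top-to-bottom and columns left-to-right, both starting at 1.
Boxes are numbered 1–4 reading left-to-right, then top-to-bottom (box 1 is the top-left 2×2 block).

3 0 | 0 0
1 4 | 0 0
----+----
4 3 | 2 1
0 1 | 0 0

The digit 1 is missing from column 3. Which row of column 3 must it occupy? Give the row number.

Consider where 1 can go in column 3.
r2c3 is out (row 2 already has a 1).
r4c3 is out (row 4 already has a 1).
So the only cell in column 3 that can hold 1 is r1c3.
That is row 1.

1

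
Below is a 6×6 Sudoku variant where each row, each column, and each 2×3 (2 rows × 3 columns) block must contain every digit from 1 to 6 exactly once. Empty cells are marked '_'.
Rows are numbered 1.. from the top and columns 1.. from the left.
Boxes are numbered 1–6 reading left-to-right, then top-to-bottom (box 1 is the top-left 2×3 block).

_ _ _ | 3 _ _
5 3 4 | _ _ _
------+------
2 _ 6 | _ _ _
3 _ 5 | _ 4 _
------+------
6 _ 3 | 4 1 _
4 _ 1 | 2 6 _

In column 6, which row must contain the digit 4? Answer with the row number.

Consider where 4 can go in column 6.
row 2, column 6 is out (row 2 already has a 4).
row 3, column 6 is out (box 4 already has a 4).
row 4, column 6 is out (row 4 already has a 4).
row 5, column 6 is out (row 5 already has a 4).
row 6, column 6 is out (row 6 already has a 4).
So the only cell in column 6 that can hold 4 is row 1, column 6.
That is row 1.

1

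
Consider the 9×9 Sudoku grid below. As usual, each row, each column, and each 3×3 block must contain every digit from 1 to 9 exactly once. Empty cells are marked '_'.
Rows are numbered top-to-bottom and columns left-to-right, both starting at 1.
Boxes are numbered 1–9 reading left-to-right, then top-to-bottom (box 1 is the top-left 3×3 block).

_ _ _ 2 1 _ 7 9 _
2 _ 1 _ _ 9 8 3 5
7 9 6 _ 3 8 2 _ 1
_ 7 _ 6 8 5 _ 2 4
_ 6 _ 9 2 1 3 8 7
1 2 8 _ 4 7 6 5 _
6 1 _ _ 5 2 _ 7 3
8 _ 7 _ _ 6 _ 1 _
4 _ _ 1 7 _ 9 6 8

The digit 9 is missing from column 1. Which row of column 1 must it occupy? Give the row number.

Consider where 9 can go in column 1.
R1C1 is out (row 1 already has a 9).
R5C1 is out (row 5 already has a 9).
So the only cell in column 1 that can hold 9 is R4C1.
That is row 4.

4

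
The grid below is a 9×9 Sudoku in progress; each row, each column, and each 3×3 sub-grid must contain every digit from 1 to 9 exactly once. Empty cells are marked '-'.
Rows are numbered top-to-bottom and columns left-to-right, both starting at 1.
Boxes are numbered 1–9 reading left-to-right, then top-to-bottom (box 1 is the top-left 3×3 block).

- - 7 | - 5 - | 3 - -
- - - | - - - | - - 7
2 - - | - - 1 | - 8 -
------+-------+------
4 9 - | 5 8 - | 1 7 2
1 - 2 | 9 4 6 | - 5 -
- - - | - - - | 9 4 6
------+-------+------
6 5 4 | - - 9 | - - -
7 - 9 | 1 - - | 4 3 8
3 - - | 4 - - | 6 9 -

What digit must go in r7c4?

Cell r7c4 itself could take any of {2, 3, 7, 8} by direct elimination.
Consider where 8 can go in row 7.
r7c5 is out (column 5 already has a 8).
r7c7 is out (box 9 already has a 8).
r7c8 is out (column 8 already has a 8).
r7c9 is out (column 9 already has a 8).
So the only cell in row 7 that can hold 8 is r7c4.
Therefore r7c4 = 8.

8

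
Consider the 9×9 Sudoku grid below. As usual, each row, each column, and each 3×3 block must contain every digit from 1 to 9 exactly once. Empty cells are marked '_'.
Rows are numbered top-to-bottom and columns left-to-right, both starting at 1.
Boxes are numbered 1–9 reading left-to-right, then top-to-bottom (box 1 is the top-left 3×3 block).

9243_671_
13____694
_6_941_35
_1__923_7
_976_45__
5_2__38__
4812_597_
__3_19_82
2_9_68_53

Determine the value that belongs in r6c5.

7

Row 6 already contains {2, 3, 5, 8}.
Column 5 already contains {1, 4, 6, 9}.
Its 3×3 block (box 5) already contains {2, 3, 4, 6, 9}.
The only value from 1–9 not eliminated is 7, so r6c5 = 7.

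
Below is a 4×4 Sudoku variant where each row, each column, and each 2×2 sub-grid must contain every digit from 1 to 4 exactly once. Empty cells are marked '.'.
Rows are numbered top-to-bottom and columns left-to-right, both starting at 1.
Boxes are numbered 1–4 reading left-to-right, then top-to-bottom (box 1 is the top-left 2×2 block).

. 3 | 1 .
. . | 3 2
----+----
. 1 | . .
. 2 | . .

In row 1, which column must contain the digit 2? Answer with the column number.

1

Consider where 2 can go in row 1.
r1c4 is out (column 4 already has a 2).
So the only cell in row 1 that can hold 2 is r1c1.
That is column 1.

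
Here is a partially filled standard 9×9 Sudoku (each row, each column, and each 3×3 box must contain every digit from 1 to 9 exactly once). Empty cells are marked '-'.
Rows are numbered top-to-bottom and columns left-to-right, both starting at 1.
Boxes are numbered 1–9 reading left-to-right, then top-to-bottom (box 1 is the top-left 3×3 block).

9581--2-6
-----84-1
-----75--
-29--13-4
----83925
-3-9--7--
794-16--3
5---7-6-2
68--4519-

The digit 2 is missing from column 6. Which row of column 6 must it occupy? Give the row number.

6

Consider where 2 can go in column 6.
r1c6 is out (row 1 already has a 2).
r8c6 is out (row 8 already has a 2).
So the only cell in column 6 that can hold 2 is r6c6.
That is row 6.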